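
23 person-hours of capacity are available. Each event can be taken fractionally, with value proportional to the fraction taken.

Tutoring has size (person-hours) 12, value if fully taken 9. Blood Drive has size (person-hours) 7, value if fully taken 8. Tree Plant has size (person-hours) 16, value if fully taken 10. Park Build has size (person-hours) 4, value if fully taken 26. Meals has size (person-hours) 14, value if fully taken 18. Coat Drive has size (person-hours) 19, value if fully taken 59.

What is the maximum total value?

85

Rank by value-to-size ratio: Park Build 26/4≈6.5, Coat Drive 59/19≈3.11, Meals 18/14≈1.29, Blood Drive 8/7≈1.14, Tutoring 9/12≈0.75, Tree Plant 10/16≈0.625.
Take all of Park Build (4 person-hours, value 26) — 19 person-hours left.
Coat Drive: take in full, 19 person-hours for value 59 — 0 left.
Total value = 85.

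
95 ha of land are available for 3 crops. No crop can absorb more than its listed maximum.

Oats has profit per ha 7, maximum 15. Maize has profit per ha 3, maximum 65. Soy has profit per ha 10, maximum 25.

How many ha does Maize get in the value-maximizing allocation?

Order the crops by profit per ha: Soy 10 > Oats 7 > Maize 3.
Give Soy 25 to hit its cap of 25 — 70 left.
Give Oats 15 to hit its cap of 15 — 55 left.
Only 55 left; Maize takes them to reach 55.

55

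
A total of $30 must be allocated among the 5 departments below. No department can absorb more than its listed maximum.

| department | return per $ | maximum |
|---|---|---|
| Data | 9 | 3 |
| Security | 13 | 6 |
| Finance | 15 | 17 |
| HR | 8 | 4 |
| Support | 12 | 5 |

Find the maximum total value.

411

Highest return per $ first: Finance 15 > Security 13 > Support 12 > Data 9 > HR 8.
Finance takes 17 to reach its cap of 17 — 13 left.
Security: +6 to 6 (cap) — 7 left.
Support: +5 to 5 (cap) — 2 left.
Data has room for 3 but only 2 remain, so it gets 2.
Total = 9×2 + 13×6 + 15×17 + 12×5 = 411.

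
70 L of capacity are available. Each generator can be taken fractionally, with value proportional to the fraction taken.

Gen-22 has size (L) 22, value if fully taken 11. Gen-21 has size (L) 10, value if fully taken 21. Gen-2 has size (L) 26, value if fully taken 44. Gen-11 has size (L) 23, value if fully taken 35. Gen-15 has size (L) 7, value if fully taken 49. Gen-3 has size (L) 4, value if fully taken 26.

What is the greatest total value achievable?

175

Sort by value density: Gen-15 49/7≈7, Gen-3 26/4≈6.5, Gen-21 21/10≈2.1, Gen-2 44/26≈1.69, Gen-11 35/23≈1.52, Gen-22 11/22≈0.5.
Gen-15: take in full, 7 L for value 49 → 63 left.
Take all of Gen-3 (4 L, value 26) → 59 L left.
Gen-21: take in full, 10 L for value 21 → 49 left.
All 26 L of Gen-2 fit (value 44) → 23 remain.
Gen-11: take in full, 23 L for value 35 → 0 left.
Total value = 175.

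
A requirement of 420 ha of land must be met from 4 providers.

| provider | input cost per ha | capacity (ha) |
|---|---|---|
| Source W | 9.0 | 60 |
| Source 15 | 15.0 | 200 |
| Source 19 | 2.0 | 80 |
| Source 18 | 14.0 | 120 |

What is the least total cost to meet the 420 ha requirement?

4780

Use providers in increasing cost order.
Take 80 from Source 19 at 2.0 → need 340 more.
Take 60 from Source W at 9.0 → need 280 more.
Source 18 at 14.0: take all 120 ha → 160 still needed.
Source 15 (15.0): take the remaining 160 → done.
Cost = 80×2.0 + 60×9.0 + 120×14.0 + 160×15.0 = 4780.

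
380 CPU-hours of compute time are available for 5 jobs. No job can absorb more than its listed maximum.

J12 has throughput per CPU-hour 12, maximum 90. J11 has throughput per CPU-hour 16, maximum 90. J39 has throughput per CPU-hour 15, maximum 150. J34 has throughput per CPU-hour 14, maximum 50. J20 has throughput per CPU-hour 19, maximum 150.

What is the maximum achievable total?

Rank by throughput per CPU-hour: J20 19 > J11 16 > J39 15 > J34 14 > J12 12.
J20: +150 to 150 (cap) ; 230 left.
J11: +90 to 90 (cap) ; 140 left.
J39 has room for 150 but only 140 remain, so it gets 140.
Total = 16×90 + 15×140 + 19×150 = 6390.

6390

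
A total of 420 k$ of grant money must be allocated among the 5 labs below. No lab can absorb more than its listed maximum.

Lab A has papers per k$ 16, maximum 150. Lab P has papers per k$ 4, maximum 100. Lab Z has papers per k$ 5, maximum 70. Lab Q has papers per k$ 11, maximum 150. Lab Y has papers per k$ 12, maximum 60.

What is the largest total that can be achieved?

Order the labs by papers per k$: Lab A 16 > Lab Y 12 > Lab Q 11 > Lab Z 5 > Lab P 4.
Lab A takes 150 to reach its cap of 150 → 270 left.
Lab Y: +60 to 60 (cap) → 210 left.
Lab Q: +150 to 150 (cap) → 60 left.
Lab Z has room for 70 but only 60 remain, so it gets 60.
Total = 16×150 + 5×60 + 11×150 + 12×60 = 5070.

5070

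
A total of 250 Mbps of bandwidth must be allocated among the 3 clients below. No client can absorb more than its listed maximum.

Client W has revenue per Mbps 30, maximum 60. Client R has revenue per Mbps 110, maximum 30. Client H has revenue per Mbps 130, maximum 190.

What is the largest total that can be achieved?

Order the clients by revenue per Mbps: Client H 130 > Client R 110 > Client W 30.
Client H takes 190 to reach its cap of 190 ; 60 left.
Client R takes 30 to reach its cap of 30 ; 30 left.
Only 30 left; Client W takes them to reach 30.
Total = 30×30 + 110×30 + 130×190 = 28900.

28900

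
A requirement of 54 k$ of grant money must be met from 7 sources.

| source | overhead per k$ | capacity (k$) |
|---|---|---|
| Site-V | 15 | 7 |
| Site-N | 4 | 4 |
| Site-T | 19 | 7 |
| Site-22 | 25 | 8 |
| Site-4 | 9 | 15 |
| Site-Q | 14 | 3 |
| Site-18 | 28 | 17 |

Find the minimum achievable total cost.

Fill from the cheapest source first.
Site-N at 4: take all 4 k$ ; 50 still needed.
Site-4 (9): use full 15 ; 35 k$ to go.
Site-Q at 14: take all 3 k$ ; 32 still needed.
Take 7 from Site-V at 15 ; need 25 more.
Take 7 from Site-T at 19 ; need 18 more.
Site-22 (25): use full 8 ; 10 k$ to go.
Site-18 at 28: take 10 of its 17 ; requirement met.
Cost = 4×4 + 15×9 + 3×14 + 7×15 + 7×19 + 8×25 + 10×28 = 911.

911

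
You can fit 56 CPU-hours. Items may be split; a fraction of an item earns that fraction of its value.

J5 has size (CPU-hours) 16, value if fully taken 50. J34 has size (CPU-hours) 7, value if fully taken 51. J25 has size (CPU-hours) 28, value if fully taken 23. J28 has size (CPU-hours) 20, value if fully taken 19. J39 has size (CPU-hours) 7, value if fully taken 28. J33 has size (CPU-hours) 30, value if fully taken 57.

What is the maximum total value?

178.4

Best value per unit of size first: J34 51/7≈7.29, J39 28/7≈4, J5 50/16≈3.12, J33 57/30≈1.9, J28 19/20≈0.95, J25 23/28≈0.821.
All 7 CPU-hours of J34 fit (value 51) ; 49 remain.
All 7 CPU-hours of J39 fit (value 28) ; 42 remain.
All 16 CPU-hours of J5 fit (value 50) ; 26 remain.
Fill the last 26 CPU-hours with part of J33: 26/30 of it earns 49.4.
Total value = 178.4.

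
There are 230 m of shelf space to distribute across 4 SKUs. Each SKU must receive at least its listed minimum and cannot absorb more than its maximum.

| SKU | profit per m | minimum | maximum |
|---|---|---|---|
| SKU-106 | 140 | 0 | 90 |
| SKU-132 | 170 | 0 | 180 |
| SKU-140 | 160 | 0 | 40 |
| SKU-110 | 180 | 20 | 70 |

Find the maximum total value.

Meeting every minimum uses 0+0+0+20 = 20 m, leaving 210.
Order the SKUs by profit per m: SKU-110 180 > SKU-132 170 > SKU-140 160 > SKU-106 140.
SKU-110: +50 to 70 (cap) — 160 left.
SKU-132 has room for 180 more but only 160 remain, so it gets 160.
Total = 170×160 + 180×70 = 39800.

39800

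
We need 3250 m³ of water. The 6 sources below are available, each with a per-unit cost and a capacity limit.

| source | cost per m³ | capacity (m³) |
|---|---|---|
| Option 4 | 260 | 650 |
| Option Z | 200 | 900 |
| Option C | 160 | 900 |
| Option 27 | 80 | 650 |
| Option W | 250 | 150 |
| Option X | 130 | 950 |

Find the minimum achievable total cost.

469500

Fill from the cheapest source first.
Take 650 from Option 27 at 80 → need 2600 more.
Take 950 from Option X at 130 → need 1650 more.
Option C (160): use full 900 → 750 m³ to go.
Option Z at 200: take 750 of its 900 → requirement met.
Option W, Option 4: unused.
Cost = 650×80 + 950×130 + 900×160 + 750×200 = 469500.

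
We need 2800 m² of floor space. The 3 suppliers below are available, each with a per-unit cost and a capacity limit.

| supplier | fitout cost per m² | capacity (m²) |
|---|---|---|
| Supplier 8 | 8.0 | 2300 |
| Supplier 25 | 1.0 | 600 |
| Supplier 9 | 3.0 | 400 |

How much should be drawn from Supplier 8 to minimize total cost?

Use suppliers in increasing cost order.
Take 600 from Supplier 25 at 1.0 → need 2200 more.
Take 400 from Supplier 9 at 3.0 → need 1800 more.
Supplier 8 at 8.0: take 1800 of its 2300 → requirement met.

1800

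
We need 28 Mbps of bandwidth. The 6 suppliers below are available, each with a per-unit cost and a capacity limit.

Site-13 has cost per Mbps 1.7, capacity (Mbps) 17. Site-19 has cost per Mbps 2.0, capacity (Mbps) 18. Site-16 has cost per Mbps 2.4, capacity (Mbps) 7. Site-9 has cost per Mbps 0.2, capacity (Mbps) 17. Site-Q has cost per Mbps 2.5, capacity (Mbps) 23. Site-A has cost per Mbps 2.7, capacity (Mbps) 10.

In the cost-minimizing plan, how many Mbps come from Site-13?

Cheapest first:
Take 17 from Site-9 at 0.2 ; need 11 more.
Site-13 (1.7): take the remaining 11 ; done.
Site-19, Site-16, Site-Q, Site-A: unused.

11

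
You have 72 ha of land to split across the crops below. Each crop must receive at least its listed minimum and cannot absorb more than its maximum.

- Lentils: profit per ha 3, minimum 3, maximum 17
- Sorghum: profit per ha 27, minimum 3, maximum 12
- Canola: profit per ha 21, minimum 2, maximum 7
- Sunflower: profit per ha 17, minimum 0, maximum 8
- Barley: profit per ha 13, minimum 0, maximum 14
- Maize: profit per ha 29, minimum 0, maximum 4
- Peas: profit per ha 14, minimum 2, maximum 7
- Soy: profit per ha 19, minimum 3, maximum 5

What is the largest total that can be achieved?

Meeting every minimum uses 3+3+2+0+0+0+2+3 = 13 ha, leaving 59.
Order the crops by profit per ha: Maize 29 > Sorghum 27 > Canola 21 > Soy 19 > Sunflower 17 > Peas 14 > Barley 13 > Lentils 3.
Maize: +4 to 4 (cap) → 55 left.
Sorghum takes 9 more to reach its cap of 12 → 46 left.
Canola: +5 to 7 (cap) → 41 left.
Soy: +2 to 5 (cap) → 39 left.
Sunflower takes 8 more to reach its cap of 8 → 31 left.
Give Peas 5 more to hit its cap of 7 → 26 left.
Give Barley 14 more to hit its cap of 14 → 12 left.
Lentils: +12 (room for 14) → 15. Pool exhausted.
Total = 3×15 + 27×12 + 21×7 + 17×8 + 13×14 + 29×4 + 14×7 + 19×5 = 1143.

1143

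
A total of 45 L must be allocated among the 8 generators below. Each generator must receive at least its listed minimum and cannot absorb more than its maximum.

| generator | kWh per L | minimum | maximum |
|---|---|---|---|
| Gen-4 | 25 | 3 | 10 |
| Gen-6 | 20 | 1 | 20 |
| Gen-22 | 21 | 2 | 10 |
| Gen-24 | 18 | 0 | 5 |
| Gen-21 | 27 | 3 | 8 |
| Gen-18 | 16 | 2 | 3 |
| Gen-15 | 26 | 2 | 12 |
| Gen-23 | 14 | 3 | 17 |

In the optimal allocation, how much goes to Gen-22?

9

Meeting every minimum uses 3+1+2+0+3+2+2+3 = 16 L, leaving 29.
Order the generators by kWh per L: Gen-21 27 > Gen-15 26 > Gen-4 25 > Gen-22 21 > Gen-6 20 > Gen-24 18 > Gen-18 16 > Gen-23 14.
Gen-21 takes 5 more to reach its cap of 8 → 24 left.
Give Gen-15 10 more to hit its cap of 12 → 14 left.
Give Gen-4 7 more to hit its cap of 10 → 7 left.
Gen-22 has room for 8 more but only 7 remain, so it gets 9.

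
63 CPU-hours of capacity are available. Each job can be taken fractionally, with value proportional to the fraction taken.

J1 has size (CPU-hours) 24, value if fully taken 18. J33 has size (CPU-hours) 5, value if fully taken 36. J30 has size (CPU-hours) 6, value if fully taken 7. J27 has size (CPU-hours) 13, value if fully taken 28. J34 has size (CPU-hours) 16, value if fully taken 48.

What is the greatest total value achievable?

Sort by value density: J33 36/5≈7.2, J34 48/16≈3, J27 28/13≈2.15, J30 7/6≈1.17, J1 18/24≈0.75.
J33: take in full, 5 CPU-hours for value 36 → 58 left.
J34: take in full, 16 CPU-hours for value 48 → 42 left.
Take all of J27 (13 CPU-hours, value 28) → 29 CPU-hours left.
All 6 CPU-hours of J30 fit (value 7) → 23 remain.
Only 23 CPU-hours remain; take 23/24 of J1 for value 18×23/24 = 17.25.
Total value = 136.25.

136.25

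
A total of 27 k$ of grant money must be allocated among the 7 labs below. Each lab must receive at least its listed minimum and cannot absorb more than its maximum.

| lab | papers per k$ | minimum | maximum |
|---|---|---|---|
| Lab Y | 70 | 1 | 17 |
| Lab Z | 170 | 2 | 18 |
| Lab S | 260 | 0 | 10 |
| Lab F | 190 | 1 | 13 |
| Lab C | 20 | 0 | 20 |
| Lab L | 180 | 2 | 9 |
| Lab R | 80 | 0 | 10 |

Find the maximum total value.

Meeting every minimum uses 1+2+0+1+0+2+0 = 6 k$, leaving 21.
Highest papers per k$ first: Lab S 260 > Lab F 190 > Lab L 180 > Lab Z 170 > Lab R 80 > Lab Y 70 > Lab C 20.
Lab S takes 10 more to reach its cap of 10 — 11 left.
Lab F: +11 (room for 12) → 12. Pool exhausted.
Total = 70×1 + 170×2 + 260×10 + 190×12 + 180×2 = 5650.

5650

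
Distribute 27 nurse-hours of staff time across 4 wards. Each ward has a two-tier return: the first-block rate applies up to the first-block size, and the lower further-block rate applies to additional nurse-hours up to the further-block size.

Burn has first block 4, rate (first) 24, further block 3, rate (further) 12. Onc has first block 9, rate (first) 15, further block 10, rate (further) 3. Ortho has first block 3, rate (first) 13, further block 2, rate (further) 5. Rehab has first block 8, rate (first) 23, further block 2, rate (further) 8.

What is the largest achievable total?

490

Treat each block as its own option and order by rate: Burn/first 24 > Rehab/first 23 > Onc/first 15 > Ortho/first 13 > Burn/second 12 > Rehab/second 8 > Ortho/second 5 > Onc/second 3.
Fill Burn first block (4 at 24) ; 23 left.
Rehab/first (23): +8 ; 15 left.
Onc first at 15: fill all 9 ; 6 left.
Ortho/first (13): +3 ; 3 left.
Fill Burn second block (3 at 12) ; 0 left.
Total = 24×4 + 23×8 + 15×9 + 13×3 + 12×3 = 490.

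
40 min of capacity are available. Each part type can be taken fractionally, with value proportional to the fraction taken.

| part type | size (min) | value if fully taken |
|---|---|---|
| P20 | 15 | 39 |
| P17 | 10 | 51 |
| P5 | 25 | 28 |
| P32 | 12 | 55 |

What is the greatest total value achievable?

148.36

Rank by value-to-size ratio: P17 51/10≈5.1, P32 55/12≈4.58, P20 39/15≈2.6, P5 28/25≈1.12.
All 10 min of P17 fit (value 51) ; 30 remain.
All 12 min of P32 fit (value 55) ; 18 remain.
All 15 min of P20 fit (value 39) ; 3 remain.
3 min left: a 3/25 share of P5 gives 28×3/25 = 3.36.
Total value = 148.36.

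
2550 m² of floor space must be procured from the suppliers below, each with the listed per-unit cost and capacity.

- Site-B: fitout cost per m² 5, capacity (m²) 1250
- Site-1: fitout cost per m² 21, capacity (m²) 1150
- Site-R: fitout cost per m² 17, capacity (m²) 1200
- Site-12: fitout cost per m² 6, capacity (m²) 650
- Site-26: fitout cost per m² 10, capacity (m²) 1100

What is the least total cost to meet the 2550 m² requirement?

Fill from the cheapest supplier first.
Site-B (5): use full 1250 — 1300 m² to go.
Site-12 (6): use full 650 — 650 m² to go.
Site-26 (10): take the remaining 650 — done.
Site-R, Site-1: unused.
Cost = 1250×5 + 650×6 + 650×10 = 16650.

16650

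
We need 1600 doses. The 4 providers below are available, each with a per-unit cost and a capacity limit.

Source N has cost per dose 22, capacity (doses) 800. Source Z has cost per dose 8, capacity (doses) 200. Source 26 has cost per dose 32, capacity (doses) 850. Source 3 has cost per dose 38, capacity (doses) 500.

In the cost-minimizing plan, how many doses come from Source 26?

Use providers in increasing cost order.
Source Z at 8: take all 200 doses — 1400 still needed.
Source N (22): use full 800 — 600 doses to go.
Source 26 (32): take the remaining 600 — done.
Source 3: unused.

600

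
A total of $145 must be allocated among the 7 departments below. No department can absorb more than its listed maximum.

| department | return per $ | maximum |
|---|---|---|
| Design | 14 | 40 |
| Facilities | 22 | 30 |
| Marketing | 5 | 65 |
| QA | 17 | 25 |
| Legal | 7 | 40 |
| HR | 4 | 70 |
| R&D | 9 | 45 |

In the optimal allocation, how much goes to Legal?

Rank by return per $: Facilities 22 > QA 17 > Design 14 > R&D 9 > Legal 7 > Marketing 5 > HR 4.
Give Facilities 30 to hit its cap of 30 — 115 left.
Give QA 25 to hit its cap of 25 — 90 left.
Give Design 40 to hit its cap of 40 — 50 left.
Give R&D 45 to hit its cap of 45 — 5 left.
Only 5 left; Legal takes them to reach 5.

5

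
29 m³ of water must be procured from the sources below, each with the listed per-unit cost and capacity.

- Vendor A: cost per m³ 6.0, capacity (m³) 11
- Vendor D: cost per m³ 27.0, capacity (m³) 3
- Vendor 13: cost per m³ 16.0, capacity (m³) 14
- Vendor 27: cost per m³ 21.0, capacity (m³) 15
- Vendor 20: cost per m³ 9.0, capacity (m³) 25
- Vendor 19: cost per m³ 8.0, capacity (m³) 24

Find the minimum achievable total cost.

210

Fill from the cheapest source first.
Take 11 from Vendor A at 6.0 ; need 18 more.
Vendor 19 (8.0): take the remaining 18 ; done.
Vendor 20, Vendor 13, Vendor 27, Vendor D: unused.
Cost = 11×6.0 + 18×8.0 = 210.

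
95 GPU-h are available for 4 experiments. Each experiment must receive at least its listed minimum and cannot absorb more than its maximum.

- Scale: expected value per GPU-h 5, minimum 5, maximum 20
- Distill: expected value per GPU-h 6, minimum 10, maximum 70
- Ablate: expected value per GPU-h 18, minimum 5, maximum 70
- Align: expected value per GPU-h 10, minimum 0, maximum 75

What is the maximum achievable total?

Meeting every minimum uses 5+10+5+0 = 20 GPU-h, leaving 75.
Highest expected value per GPU-h first: Ablate 18 > Align 10 > Distill 6 > Scale 5.
Give Ablate 65 more to hit its cap of 70 — 10 left.
Align has room for 75 more but only 10 remain, so it gets 10.
Total = 5×5 + 6×10 + 18×70 + 10×10 = 1445.

1445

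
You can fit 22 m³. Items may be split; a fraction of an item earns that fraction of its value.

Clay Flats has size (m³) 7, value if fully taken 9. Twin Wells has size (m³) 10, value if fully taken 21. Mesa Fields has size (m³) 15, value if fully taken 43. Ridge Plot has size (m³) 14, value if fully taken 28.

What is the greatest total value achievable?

57.7

Sort by value density: Mesa Fields 43/15≈2.87, Twin Wells 21/10≈2.1, Ridge Plot 28/14≈2, Clay Flats 9/7≈1.29.
All 15 m³ of Mesa Fields fit (value 43) ; 7 remain.
Fill the last 7 m³ with part of Twin Wells: 7/10 of it earns 14.7.
Total value = 57.7.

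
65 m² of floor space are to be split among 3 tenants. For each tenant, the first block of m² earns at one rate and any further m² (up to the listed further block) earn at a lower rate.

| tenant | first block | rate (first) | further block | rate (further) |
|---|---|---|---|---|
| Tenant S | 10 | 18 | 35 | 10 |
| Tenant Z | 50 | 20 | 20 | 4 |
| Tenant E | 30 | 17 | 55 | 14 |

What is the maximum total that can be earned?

1265

Rank every tier by rate: Tenant Z/tier1 20 > Tenant S/tier1 18 > Tenant E/tier1 17 > Tenant E/tier2 14 > Tenant S/tier2 10 > Tenant Z/tier2 4.
Tenant Z tier1 at 20: fill all 50 — 15 left.
Tenant S tier1 at 18: fill all 10 — 5 left.
5 remain; put them into Tenant E tier1 at 17.
Total = 20×50 + 18×10 + 17×5 = 1265.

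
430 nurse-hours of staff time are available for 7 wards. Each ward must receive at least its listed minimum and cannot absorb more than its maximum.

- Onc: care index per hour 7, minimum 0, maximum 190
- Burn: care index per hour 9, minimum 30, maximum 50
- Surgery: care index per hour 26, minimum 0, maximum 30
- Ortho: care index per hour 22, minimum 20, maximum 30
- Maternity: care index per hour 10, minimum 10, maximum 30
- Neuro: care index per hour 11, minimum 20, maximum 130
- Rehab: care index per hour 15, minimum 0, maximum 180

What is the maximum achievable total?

6140

Meeting every minimum uses 0+30+0+20+10+20+0 = 80 nurse-hours, leaving 350.
Highest care index per hour first: Surgery 26 > Ortho 22 > Rehab 15 > Neuro 11 > Maternity 10 > Burn 9 > Onc 7.
Give Surgery 30 more to hit its cap of 30 — 320 left.
Ortho: +10 to 30 (cap) — 310 left.
Give Rehab 180 more to hit its cap of 180 — 130 left.
Neuro: +110 to 130 (cap) — 20 left.
Give Maternity 20 more to hit its cap of 30 — 0 left.
Total = 9×30 + 26×30 + 22×30 + 10×30 + 11×130 + 15×180 = 6140.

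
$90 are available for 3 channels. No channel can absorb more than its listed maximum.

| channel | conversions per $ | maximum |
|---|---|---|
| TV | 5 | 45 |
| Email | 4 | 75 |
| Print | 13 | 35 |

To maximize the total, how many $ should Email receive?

Highest conversions per $ first: Print 13 > TV 5 > Email 4.
Print: +35 to 35 (cap) — 55 left.
TV: +45 to 45 (cap) — 10 left.
Only 10 left; Email takes them to reach 10.

10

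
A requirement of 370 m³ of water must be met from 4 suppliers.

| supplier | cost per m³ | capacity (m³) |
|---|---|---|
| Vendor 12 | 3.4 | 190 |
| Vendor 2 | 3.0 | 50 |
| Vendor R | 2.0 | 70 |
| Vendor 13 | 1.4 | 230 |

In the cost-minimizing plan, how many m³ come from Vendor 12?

Use suppliers in increasing cost order.
Vendor 13 at 1.4: take all 230 m³ ; 140 still needed.
Vendor R at 2.0: take all 70 m³ ; 70 still needed.
Take 50 from Vendor 2 at 3.0 ; need 20 more.
Vendor 12 (3.4): take the remaining 20 ; done.

20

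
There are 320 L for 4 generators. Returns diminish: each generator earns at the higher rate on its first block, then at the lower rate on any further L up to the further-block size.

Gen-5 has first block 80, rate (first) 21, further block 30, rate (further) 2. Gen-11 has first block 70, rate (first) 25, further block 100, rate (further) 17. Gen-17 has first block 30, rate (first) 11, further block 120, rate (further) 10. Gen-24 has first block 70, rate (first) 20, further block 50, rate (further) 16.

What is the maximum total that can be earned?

Rank every tier by rate: Gen-11/first 25 > Gen-5/first 21 > Gen-24/first 20 > Gen-11/second 17 > Gen-24/second 16 > Gen-17/first 11 > Gen-17/second 10 > Gen-5/second 2.
Gen-11 first at 25: fill all 70 → 250 left.
Gen-5/first (21): +80 → 170 left.
Gen-24/first (20): +70 → 100 left.
Fill Gen-11 second block (100 at 17) → 0 left.
Total = 25×70 + 21×80 + 20×70 + 17×100 = 6530.

6530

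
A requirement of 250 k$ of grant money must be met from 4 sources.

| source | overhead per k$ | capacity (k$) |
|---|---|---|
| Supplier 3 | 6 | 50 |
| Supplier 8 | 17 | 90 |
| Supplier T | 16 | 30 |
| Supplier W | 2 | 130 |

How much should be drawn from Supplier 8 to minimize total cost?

Cheapest first:
Take 130 from Supplier W at 2 ; need 120 more.
Supplier 3 (6): use full 50 ; 70 k$ to go.
Supplier T at 16: take all 30 k$ ; 40 still needed.
Supplier 8 (17): take the remaining 40 ; done.

40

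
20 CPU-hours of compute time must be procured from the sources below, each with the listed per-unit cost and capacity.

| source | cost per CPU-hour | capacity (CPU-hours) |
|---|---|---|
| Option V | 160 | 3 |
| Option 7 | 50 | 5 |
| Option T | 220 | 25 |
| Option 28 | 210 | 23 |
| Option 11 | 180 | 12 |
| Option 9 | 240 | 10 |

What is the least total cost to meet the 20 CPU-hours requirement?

Use sources in increasing cost order.
Take 5 from Option 7 at 50 — need 15 more.
Option V at 160: take all 3 CPU-hours — 12 still needed.
Take 12 from Option 11 at 180 — need 0 more.
Option 28, Option T, Option 9: unused.
Cost = 5×50 + 3×160 + 12×180 = 2890.

2890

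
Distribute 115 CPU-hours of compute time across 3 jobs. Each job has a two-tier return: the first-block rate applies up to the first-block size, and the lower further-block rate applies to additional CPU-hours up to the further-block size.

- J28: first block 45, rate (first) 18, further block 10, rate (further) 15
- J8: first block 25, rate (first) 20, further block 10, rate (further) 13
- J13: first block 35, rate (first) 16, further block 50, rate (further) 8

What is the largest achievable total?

Treat each block as its own option and order by rate: J8/first 20 > J28/first 18 > J13/first 16 > J28/second 15 > J8/second 13 > J13/second 8.
J8 first at 20: fill all 25 → 90 left.
J28 first at 18: fill all 45 → 45 left.
J13/first (16): +35 → 10 left.
J28/second (15): +10 → 0 left.
Total = 20×25 + 18×45 + 16×35 + 15×10 = 2020.

2020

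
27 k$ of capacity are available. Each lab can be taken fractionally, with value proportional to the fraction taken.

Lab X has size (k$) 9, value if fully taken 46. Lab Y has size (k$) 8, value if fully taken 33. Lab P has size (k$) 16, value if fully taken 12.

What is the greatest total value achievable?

Best value per unit of size first: Lab X 46/9≈5.11, Lab Y 33/8≈4.12, Lab P 12/16≈0.75.
All 9 k$ of Lab X fit (value 46) — 18 remain.
Take all of Lab Y (8 k$, value 33) — 10 k$ left.
10 k$ left: a 10/16 share of Lab P gives 12×10/16 = 7.5.
Total value = 86.5.

86.5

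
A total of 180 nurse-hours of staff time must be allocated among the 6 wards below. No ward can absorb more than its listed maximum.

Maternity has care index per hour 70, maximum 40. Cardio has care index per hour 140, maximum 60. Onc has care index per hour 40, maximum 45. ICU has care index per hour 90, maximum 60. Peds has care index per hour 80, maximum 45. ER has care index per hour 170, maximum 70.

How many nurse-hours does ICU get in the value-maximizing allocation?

Order the wards by care index per hour: ER 170 > Cardio 140 > ICU 90 > Peds 80 > Maternity 70 > Onc 40.
Give ER 70 to hit its cap of 70 ; 110 left.
Give Cardio 60 to hit its cap of 60 ; 50 left.
Only 50 left; ICU takes them to reach 50.

50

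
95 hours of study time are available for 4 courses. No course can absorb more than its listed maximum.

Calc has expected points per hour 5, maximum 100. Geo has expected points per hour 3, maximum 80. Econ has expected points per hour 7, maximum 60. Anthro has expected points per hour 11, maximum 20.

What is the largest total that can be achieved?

Highest expected points per hour first: Anthro 11 > Econ 7 > Calc 5 > Geo 3.
Anthro takes 20 to reach its cap of 20 → 75 left.
Give Econ 60 to hit its cap of 60 → 15 left.
Calc has room for 100 but only 15 remain, so it gets 15.
Total = 5×15 + 7×60 + 11×20 = 715.

715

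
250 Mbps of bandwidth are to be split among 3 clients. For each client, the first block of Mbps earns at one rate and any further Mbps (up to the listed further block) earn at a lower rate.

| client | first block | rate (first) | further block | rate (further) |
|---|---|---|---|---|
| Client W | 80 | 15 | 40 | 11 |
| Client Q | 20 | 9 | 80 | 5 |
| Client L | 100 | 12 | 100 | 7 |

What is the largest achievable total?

3090

Rank every tier by rate: Client W/T1 15 > Client L/T1 12 > Client W/T2 11 > Client Q/T1 9 > Client L/T2 7 > Client Q/T2 5.
Fill Client W T1 block (80 at 15) — 170 left.
Client L T1 at 12: fill all 100 — 70 left.
Client W T2 at 11: fill all 40 — 30 left.
Client Q T1 at 9: fill all 20 — 10 left.
10 remain; put them into Client L T2 at 7.
Total = 15×80 + 12×100 + 11×40 + 9×20 + 7×10 = 3090.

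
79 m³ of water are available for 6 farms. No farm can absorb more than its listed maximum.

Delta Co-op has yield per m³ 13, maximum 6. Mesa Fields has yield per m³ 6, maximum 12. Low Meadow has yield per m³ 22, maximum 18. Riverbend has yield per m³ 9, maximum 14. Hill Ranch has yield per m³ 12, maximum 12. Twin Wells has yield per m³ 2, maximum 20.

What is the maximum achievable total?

850

Order the farms by yield per m³: Low Meadow 22 > Delta Co-op 13 > Hill Ranch 12 > Riverbend 9 > Mesa Fields 6 > Twin Wells 2.
Low Meadow takes 18 to reach its cap of 18 ; 61 left.
Delta Co-op takes 6 to reach its cap of 6 ; 55 left.
Hill Ranch takes 12 to reach its cap of 12 ; 43 left.
Give Riverbend 14 to hit its cap of 14 ; 29 left.
Mesa Fields: +12 to 12 (cap) ; 17 left.
Only 17 left; Twin Wells takes them to reach 17.
Total = 13×6 + 6×12 + 22×18 + 9×14 + 12×12 + 2×17 = 850.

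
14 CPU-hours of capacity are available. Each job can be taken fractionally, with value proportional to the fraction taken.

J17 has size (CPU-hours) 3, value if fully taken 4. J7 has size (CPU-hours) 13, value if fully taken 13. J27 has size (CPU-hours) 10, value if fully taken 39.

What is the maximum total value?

44

Rank by value-to-size ratio: J27 39/10≈3.9, J17 4/3≈1.33, J7 13/13≈1.
All 10 CPU-hours of J27 fit (value 39) → 4 remain.
Take all of J17 (3 CPU-hours, value 4) → 1 CPU-hours left.
Only 1 CPU-hours remain; take 1/13 of J7 for value 13×1/13 = 1.
Total value = 44.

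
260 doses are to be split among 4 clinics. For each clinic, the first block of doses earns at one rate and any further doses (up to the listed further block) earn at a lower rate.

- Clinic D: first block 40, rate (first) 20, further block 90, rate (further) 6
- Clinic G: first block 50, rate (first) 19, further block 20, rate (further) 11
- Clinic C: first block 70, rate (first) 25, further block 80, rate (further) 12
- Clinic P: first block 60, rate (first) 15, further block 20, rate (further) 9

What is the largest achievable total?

4880

Treat each block as its own option and order by rate: Clinic C/first 25 > Clinic D/first 20 > Clinic G/first 19 > Clinic P/first 15 > Clinic C/second 12 > Clinic G/second 11 > Clinic P/second 9 > Clinic D/second 6.
Fill Clinic C first block (70 at 25) ; 190 left.
Fill Clinic D first block (40 at 20) ; 150 left.
Fill Clinic G first block (50 at 19) ; 100 left.
Clinic P/first (15): +60 ; 40 left.
40 remain; put them into Clinic C second at 12.
Total = 25×70 + 20×40 + 19×50 + 15×60 + 12×40 = 4880.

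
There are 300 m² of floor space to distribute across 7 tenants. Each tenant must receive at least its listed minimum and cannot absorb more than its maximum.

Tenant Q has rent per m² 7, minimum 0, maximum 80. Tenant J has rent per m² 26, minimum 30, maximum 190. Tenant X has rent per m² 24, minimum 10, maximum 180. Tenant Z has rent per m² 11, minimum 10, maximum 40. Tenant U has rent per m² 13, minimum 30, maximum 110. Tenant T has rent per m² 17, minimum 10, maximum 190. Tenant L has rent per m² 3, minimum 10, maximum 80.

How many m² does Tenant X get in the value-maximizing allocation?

Meeting every minimum uses 0+30+10+10+30+10+10 = 100 m², leaving 200.
Highest rent per m² first: Tenant J 26 > Tenant X 24 > Tenant T 17 > Tenant U 13 > Tenant Z 11 > Tenant Q 7 > Tenant L 3.
Give Tenant J 160 more to hit its cap of 190 ; 40 left.
Tenant X: +40 (room for 170) → 50. Pool exhausted.

50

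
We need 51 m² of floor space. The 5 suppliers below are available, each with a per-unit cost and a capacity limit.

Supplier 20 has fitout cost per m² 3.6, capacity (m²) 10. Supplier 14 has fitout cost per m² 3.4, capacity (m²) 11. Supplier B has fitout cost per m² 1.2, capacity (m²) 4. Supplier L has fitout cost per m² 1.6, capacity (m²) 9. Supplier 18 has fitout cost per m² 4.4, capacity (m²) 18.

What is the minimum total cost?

Fill from the cheapest supplier first.
Supplier B at 1.2: take all 4 m² ; 47 still needed.
Supplier L (1.6): use full 9 ; 38 m² to go.
Supplier 14 at 3.4: take all 11 m² ; 27 still needed.
Supplier 20 at 3.6: take all 10 m² ; 17 still needed.
Supplier 18 (4.4): take the remaining 17 ; done.
Cost = 4×1.2 + 9×1.6 + 11×3.4 + 10×3.6 + 17×4.4 = 167.4.

167.4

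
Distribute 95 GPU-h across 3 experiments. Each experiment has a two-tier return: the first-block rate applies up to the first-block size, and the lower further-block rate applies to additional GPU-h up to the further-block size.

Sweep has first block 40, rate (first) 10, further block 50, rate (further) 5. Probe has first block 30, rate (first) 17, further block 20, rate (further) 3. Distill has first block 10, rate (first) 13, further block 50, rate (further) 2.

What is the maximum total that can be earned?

Treat each block as its own option and order by rate: Probe/tier1 17 > Distill/tier1 13 > Sweep/tier1 10 > Sweep/tier2 5 > Probe/tier2 3 > Distill/tier2 2.
Probe/tier1 (17): +30 ; 65 left.
Distill tier1 at 13: fill all 10 ; 55 left.
Sweep/tier1 (10): +40 ; 15 left.
Sweep/tier2: +15 of 50 at 5; pool empty.
Total = 17×30 + 13×10 + 10×40 + 5×15 = 1115.

1115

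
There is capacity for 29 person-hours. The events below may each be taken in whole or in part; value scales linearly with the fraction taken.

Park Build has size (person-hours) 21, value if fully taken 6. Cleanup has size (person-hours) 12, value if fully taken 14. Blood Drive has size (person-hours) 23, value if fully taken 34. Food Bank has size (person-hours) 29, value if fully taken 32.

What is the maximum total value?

41

Sort by value density: Blood Drive 34/23≈1.48, Cleanup 14/12≈1.17, Food Bank 32/29≈1.1, Park Build 6/21≈0.286.
Take all of Blood Drive (23 person-hours, value 34) — 6 person-hours left.
Only 6 person-hours remain; take 6/12 of Cleanup for value 14×6/12 = 7.
Total value = 41.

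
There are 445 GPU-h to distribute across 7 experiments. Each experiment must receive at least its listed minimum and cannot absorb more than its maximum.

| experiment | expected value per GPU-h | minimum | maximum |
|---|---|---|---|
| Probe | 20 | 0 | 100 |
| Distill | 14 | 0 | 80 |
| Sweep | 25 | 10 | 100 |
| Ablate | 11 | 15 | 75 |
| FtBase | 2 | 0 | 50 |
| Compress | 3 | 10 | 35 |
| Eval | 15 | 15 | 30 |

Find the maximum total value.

7050

Meeting every minimum uses 0+0+10+15+0+10+15 = 50 GPU-h, leaving 395.
Highest expected value per GPU-h first: Sweep 25 > Probe 20 > Eval 15 > Distill 14 > Ablate 11 > Compress 3 > FtBase 2.
Sweep: +90 to 100 (cap) — 305 left.
Probe: +100 to 100 (cap) — 205 left.
Eval takes 15 more to reach its cap of 30 — 190 left.
Give Distill 80 more to hit its cap of 80 — 110 left.
Ablate: +60 to 75 (cap) — 50 left.
Give Compress 25 more to hit its cap of 35 — 25 left.
Only 25 left; FtBase takes them to reach 25.
Total = 20×100 + 14×80 + 25×100 + 11×75 + 2×25 + 3×35 + 15×30 = 7050.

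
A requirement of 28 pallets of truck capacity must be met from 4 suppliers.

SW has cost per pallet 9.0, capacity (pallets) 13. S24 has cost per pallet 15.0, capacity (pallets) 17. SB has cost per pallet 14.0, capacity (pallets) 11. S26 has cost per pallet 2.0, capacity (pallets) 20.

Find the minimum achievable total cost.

Use suppliers in increasing cost order.
S26 (2.0): use full 20 → 8 pallets to go.
SW at 9.0: take 8 of its 13 → requirement met.
SB, S24: unused.
Cost = 20×2.0 + 8×9.0 = 112.

112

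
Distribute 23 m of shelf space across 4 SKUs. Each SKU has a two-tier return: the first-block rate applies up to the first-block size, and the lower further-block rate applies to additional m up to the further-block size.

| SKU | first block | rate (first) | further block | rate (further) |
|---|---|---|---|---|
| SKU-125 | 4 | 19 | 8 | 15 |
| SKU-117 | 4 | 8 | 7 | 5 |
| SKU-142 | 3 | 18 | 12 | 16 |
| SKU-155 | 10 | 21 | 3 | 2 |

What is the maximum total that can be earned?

436

Treat each block as its own option and order by rate: SKU-155/T1 21 > SKU-125/T1 19 > SKU-142/T1 18 > SKU-142/T2 16 > SKU-125/T2 15 > SKU-117/T1 8 > SKU-117/T2 5 > SKU-155/T2 2.
Fill SKU-155 T1 block (10 at 21) ; 13 left.
SKU-125 T1 at 19: fill all 4 ; 9 left.
SKU-142/T1 (18): +3 ; 6 left.
SKU-142 T2 at 16: only 6 left, fill 6.
Total = 21×10 + 19×4 + 18×3 + 16×6 = 436.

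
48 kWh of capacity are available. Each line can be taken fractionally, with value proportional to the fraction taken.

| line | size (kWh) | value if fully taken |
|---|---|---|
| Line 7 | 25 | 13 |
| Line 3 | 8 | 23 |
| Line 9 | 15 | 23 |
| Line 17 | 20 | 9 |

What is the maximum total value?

59

Rank by value-to-size ratio: Line 3 23/8≈2.88, Line 9 23/15≈1.53, Line 7 13/25≈0.52, Line 17 9/20≈0.45.
All 8 kWh of Line 3 fit (value 23) ; 40 remain.
All 15 kWh of Line 9 fit (value 23) ; 25 remain.
Take all of Line 7 (25 kWh, value 13) ; 0 kWh left.
Total value = 59.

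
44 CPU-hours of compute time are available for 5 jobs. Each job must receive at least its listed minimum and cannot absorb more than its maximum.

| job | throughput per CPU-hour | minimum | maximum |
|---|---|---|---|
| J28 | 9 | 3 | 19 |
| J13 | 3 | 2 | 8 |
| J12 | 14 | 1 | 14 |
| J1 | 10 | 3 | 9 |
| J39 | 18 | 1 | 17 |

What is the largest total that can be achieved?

Meeting every minimum uses 3+2+1+3+1 = 10 CPU-hours, leaving 34.
Highest throughput per CPU-hour first: J39 18 > J12 14 > J1 10 > J28 9 > J13 3.
Give J39 16 more to hit its cap of 17 ; 18 left.
Give J12 13 more to hit its cap of 14 ; 5 left.
Only 5 left; J1 takes them to reach 8.
Total = 9×3 + 3×2 + 14×14 + 10×8 + 18×17 = 615.

615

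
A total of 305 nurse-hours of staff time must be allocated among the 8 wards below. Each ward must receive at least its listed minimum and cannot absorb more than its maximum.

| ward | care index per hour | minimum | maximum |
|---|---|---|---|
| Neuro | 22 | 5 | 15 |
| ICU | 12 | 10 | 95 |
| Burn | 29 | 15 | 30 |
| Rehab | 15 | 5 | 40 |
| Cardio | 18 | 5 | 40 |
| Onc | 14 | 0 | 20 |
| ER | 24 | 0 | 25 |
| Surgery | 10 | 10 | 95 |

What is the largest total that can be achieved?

4940

Meeting every minimum uses 5+10+15+5+5+0+0+10 = 50 nurse-hours, leaving 255.
Order the wards by care index per hour: Burn 29 > ER 24 > Neuro 22 > Cardio 18 > Rehab 15 > Onc 14 > ICU 12 > Surgery 10.
Give Burn 15 more to hit its cap of 30 — 240 left.
Give ER 25 more to hit its cap of 25 — 215 left.
Neuro: +10 to 15 (cap) — 205 left.
Cardio: +35 to 40 (cap) — 170 left.
Rehab takes 35 more to reach its cap of 40 — 135 left.
Onc: +20 to 20 (cap) — 115 left.
ICU: +85 to 95 (cap) — 30 left.
Surgery: +30 (room for 85) → 40. Pool exhausted.
Total = 22×15 + 12×95 + 29×30 + 15×40 + 18×40 + 14×20 + 24×25 + 10×40 = 4940.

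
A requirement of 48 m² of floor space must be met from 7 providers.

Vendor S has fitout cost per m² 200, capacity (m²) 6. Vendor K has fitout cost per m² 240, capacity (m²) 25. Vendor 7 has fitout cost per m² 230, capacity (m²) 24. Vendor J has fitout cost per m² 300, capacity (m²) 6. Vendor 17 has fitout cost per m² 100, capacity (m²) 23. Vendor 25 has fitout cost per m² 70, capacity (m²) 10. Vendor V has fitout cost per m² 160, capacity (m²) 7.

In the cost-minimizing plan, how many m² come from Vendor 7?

2

Cheapest first:
Vendor 25 at 70: take all 10 m² → 38 still needed.
Take 23 from Vendor 17 at 100 → need 15 more.
Vendor V at 160: take all 7 m² → 8 still needed.
Vendor S (200): use full 6 → 2 m² to go.
Vendor 7 (230): take the remaining 2 → done.
Vendor K, Vendor J: unused.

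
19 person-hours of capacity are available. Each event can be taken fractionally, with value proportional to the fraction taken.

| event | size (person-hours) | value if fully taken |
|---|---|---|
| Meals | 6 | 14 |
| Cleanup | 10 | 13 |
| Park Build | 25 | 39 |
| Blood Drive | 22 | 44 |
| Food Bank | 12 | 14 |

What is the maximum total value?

40

Rank by value-to-size ratio: Meals 14/6≈2.33, Blood Drive 44/22≈2, Park Build 39/25≈1.56, Cleanup 13/10≈1.3, Food Bank 14/12≈1.17.
Meals: take in full, 6 person-hours for value 14 → 13 left.
Fill the last 13 person-hours with part of Blood Drive: 13/22 of it earns 26.
Total value = 40.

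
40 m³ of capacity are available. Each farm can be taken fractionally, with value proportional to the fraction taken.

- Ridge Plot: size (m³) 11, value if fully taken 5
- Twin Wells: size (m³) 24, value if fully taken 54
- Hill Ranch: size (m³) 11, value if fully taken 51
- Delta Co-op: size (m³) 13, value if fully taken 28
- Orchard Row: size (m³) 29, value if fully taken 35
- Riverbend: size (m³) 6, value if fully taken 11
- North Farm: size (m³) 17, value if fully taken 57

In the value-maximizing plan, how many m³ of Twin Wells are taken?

12

Sort by value density: Hill Ranch 51/11≈4.64, North Farm 57/17≈3.35, Twin Wells 54/24≈2.25, Delta Co-op 28/13≈2.15, Riverbend 11/6≈1.83, Orchard Row 35/29≈1.21, Ridge Plot 5/11≈0.455.
Take all of Hill Ranch (11 m³, value 51) → 29 m³ left.
North Farm: take in full, 17 m³ for value 57 → 12 left.
Fill the last 12 m³ with part of Twin Wells: 12/24 of it earns 27.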